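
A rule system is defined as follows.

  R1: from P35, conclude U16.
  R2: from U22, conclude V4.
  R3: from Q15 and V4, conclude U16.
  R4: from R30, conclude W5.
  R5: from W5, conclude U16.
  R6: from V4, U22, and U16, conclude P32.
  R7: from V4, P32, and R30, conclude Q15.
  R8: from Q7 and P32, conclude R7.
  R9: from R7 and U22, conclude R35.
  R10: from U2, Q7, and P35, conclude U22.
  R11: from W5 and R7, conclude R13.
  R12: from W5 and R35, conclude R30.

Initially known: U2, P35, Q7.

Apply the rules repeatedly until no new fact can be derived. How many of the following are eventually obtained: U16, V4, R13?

2

P35 holds, so U16 follows (R1).
U2, Q7, and P35 hold, so U22 follows (R10).
From U22, R2 gives V4.
U16: reached.
V4: reached.
R13 would need W5 and R7 (R11), but W5 is never established.
Reached: U16 and V4 — 2 of the 3.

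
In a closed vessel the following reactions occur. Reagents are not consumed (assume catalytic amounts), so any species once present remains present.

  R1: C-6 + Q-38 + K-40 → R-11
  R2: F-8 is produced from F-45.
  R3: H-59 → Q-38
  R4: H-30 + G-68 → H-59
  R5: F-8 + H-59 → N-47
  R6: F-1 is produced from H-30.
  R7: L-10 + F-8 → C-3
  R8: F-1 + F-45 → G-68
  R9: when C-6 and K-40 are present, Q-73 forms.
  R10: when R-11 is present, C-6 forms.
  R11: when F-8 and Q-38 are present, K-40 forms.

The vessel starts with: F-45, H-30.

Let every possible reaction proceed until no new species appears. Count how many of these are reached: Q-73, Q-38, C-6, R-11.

H-30 present → F-1 forms (R6).
F-1 and F-45 present → G-68 forms (R8).
H-30 and G-68 present → H-59 forms (R4).
H-59 present → Q-38 forms (R3).
Q-73 would need C-6 and K-40 (R9), but C-6 never forms.
Q-38: reached.
C-6 would need R-11 (R10), but R-11 never forms.
R-11 would need C-6, Q-38, and K-40 (R1), but C-6 never forms.
Reached: Q-38 — 1 of the 4.

1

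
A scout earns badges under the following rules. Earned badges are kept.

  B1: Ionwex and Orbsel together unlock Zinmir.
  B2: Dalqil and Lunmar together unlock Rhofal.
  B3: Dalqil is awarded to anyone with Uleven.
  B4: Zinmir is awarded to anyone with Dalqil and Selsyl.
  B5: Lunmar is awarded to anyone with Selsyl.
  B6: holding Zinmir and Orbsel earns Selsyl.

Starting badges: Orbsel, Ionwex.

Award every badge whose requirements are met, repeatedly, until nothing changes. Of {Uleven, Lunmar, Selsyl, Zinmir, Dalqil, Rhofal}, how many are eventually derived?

With Ionwex and Orbsel, Zinmir is earned (B1).
With Zinmir and Orbsel, Selsyl is earned (B6).
With Selsyl, Lunmar is earned (B5).
No rule produces Uleven, and it is not given.
Lunmar: reached.
Selsyl: reached.
Zinmir: reached.
Dalqil would need Uleven (B3), but Uleven is never earned.
Rhofal would need Dalqil and Lunmar (B2), but Dalqil is never earned.
Reached: Lunmar, Selsyl, and Zinmir — 3 of the 6.

3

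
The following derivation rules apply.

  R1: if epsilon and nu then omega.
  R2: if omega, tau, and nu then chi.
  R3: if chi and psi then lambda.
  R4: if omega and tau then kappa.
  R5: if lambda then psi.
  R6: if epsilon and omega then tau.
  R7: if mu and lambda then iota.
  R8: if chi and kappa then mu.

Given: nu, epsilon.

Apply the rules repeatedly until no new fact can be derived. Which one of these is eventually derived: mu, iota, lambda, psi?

From epsilon and nu, R1 gives omega.
epsilon and omega hold, so tau follows (R6).
From omega and tau, R4 gives kappa.
omega, tau, and nu hold, so chi follows (R2).
From chi and kappa, R8 gives mu.
lambda would need chi and psi (R3), but psi is never established. iota would need mu and lambda (R7), but lambda is never established. psi would need lambda (R5), but lambda is never established.

mu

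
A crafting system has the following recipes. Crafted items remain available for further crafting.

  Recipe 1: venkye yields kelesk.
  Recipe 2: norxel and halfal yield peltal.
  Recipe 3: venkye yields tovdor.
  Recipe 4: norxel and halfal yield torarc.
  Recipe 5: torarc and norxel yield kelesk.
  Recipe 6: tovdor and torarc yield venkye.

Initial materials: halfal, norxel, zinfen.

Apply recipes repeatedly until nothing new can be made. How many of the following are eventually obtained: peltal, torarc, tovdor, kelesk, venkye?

3

norxel and halfal → peltal (Recipe 2).
norxel and halfal → torarc (Recipe 4).
Using Recipe 5, torarc and norxel make kelesk.
peltal: reached.
torarc: reached.
tovdor would need venkye (Recipe 3), but venkye is never obtained.
kelesk: reached.
venkye would need tovdor and torarc (Recipe 6), but tovdor is never obtained.
Reached: peltal, torarc, and kelesk — 3 of the 5.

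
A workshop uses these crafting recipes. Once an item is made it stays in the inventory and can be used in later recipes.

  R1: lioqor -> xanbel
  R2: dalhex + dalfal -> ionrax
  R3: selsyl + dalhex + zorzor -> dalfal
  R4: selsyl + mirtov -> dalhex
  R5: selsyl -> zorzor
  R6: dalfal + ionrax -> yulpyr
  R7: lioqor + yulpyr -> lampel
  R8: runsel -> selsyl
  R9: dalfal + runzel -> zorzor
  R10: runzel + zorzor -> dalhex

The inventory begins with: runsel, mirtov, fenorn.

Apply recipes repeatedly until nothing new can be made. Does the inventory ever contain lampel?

lampel would need lioqor and yulpyr (R7), but lioqor is never obtained.

No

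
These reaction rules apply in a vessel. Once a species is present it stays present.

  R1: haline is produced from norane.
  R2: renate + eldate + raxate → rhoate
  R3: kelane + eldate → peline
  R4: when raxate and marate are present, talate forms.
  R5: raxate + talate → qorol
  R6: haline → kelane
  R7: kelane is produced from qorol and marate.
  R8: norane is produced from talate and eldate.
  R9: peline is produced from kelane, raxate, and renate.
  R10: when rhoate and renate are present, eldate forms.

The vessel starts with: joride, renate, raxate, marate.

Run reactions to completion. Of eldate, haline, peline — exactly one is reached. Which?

raxate and marate present → talate forms (R4).
raxate and talate present → qorol forms (R5).
qorol and marate present → kelane forms (R7).
kelane, raxate, and renate present → peline forms (R9).
haline would need norane (R1), but norane never forms. eldate would need rhoate and renate (R10), but rhoate never forms.

peline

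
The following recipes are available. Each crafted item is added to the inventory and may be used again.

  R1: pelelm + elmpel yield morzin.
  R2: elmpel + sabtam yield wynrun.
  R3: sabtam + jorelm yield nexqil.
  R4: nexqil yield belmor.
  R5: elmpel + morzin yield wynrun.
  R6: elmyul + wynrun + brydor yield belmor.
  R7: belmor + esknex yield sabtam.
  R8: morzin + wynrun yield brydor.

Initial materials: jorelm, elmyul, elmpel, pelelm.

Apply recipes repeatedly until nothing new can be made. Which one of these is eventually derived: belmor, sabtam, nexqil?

pelelm + elmpel → morzin (R1).
elmpel + morzin → wynrun (R5).
morzin + wynrun → brydor (R8).
Using R6, elmyul, wynrun, and brydor make belmor.
nexqil would need sabtam and jorelm (R3), but sabtam is never obtained. sabtam would need belmor and esknex (R7), but esknex is never obtained.

belmor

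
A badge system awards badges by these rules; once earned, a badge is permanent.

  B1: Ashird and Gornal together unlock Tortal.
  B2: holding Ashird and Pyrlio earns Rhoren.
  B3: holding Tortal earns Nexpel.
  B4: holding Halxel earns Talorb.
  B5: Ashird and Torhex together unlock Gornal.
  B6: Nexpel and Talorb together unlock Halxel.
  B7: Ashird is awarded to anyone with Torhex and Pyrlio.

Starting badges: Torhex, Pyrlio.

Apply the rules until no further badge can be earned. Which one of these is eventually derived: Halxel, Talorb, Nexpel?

With Torhex and Pyrlio, Ashird is earned (B7).
With Ashird and Torhex, Gornal is earned (B5).
With Ashird and Gornal, Tortal is earned (B1).
With Tortal, Nexpel is earned (B3).
Halxel would need Nexpel and Talorb (B6), but Talorb is never earned. Talorb would need Halxel (B4), but Halxel is never earned.

Nexpel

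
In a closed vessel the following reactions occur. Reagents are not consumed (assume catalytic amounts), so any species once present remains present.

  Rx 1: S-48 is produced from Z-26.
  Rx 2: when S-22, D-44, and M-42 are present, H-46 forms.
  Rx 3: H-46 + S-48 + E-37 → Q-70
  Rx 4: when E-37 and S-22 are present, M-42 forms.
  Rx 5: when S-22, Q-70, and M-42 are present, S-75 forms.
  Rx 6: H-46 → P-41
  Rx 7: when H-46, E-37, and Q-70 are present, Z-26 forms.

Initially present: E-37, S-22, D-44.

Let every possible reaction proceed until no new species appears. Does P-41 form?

Yes

E-37 and S-22 present → M-42 forms (Rx 4).
S-22, D-44, and M-42 present → H-46 forms (Rx 2).
H-46 present → P-41 forms (Rx 6).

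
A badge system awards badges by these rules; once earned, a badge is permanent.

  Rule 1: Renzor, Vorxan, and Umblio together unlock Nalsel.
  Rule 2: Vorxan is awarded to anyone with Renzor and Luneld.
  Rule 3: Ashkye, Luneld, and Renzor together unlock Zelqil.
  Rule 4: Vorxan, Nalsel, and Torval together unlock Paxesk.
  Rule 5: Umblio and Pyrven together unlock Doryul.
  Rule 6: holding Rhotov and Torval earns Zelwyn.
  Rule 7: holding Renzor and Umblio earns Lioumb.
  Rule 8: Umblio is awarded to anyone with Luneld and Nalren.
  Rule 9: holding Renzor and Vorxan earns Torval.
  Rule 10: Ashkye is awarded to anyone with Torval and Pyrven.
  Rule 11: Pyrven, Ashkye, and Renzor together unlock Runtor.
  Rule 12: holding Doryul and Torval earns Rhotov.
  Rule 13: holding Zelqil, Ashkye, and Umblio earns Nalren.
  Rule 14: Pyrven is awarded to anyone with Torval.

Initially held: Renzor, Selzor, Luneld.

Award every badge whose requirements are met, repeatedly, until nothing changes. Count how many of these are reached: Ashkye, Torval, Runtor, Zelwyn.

3

With Renzor and Luneld, Vorxan is earned (Rule 2).
With Renzor and Vorxan, Torval is earned (Rule 9).
With Torval, Pyrven is earned (Rule 14).
With Torval and Pyrven, Ashkye is earned (Rule 10).
With Pyrven, Ashkye, and Renzor, Runtor is earned (Rule 11).
Ashkye: reached.
Torval: reached.
Runtor: reached.
Zelwyn would need Rhotov and Torval (Rule 6), but Rhotov is never earned.
Reached: Ashkye, Torval, and Runtor — 3 of the 4.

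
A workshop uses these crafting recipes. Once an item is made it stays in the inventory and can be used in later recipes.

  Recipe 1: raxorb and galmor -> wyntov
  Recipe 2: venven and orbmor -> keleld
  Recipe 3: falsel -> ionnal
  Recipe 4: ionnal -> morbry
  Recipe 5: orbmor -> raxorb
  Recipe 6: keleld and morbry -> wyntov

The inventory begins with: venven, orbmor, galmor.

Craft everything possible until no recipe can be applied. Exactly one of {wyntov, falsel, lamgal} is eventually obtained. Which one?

orbmor -> raxorb (Recipe 5).
Using Recipe 1, raxorb and galmor make wyntov.
No rule produces lamgal, and it is not given. No rule produces falsel, and it is not given.

wyntov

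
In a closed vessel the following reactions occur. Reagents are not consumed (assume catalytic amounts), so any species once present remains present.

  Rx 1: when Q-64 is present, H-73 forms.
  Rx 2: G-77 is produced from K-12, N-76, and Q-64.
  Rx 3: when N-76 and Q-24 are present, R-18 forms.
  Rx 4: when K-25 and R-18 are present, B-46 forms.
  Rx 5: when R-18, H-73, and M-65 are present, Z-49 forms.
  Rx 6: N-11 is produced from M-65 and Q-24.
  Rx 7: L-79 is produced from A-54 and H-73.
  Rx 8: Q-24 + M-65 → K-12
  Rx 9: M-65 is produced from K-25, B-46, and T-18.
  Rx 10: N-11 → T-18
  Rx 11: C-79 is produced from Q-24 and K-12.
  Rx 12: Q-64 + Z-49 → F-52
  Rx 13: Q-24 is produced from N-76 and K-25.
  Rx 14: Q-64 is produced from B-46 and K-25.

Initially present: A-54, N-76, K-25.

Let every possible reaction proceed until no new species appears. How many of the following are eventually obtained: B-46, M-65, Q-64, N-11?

N-76 and K-25 present → Q-24 forms (Rx 13).
N-76 and Q-24 present → R-18 forms (Rx 3).
K-25 and R-18 present → B-46 forms (Rx 4).
B-46 and K-25 present → Q-64 forms (Rx 14).
B-46: reached.
M-65 would need K-25, B-46, and T-18 (Rx 9), but T-18 never forms.
Q-64: reached.
N-11 would need M-65 and Q-24 (Rx 6), but M-65 never forms.
Reached: B-46 and Q-64 — 2 of the 4.

2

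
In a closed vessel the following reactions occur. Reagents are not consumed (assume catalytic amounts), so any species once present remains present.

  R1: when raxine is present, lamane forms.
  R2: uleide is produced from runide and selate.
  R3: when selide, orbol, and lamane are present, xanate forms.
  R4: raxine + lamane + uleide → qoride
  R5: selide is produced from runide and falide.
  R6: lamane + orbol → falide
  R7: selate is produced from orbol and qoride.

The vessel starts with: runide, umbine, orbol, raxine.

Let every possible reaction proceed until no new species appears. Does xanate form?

raxine present → lamane forms (R1).
lamane and orbol present → falide forms (R6).
runide and falide present → selide forms (R5).
selide, orbol, and lamane present → xanate forms (R3).

Yes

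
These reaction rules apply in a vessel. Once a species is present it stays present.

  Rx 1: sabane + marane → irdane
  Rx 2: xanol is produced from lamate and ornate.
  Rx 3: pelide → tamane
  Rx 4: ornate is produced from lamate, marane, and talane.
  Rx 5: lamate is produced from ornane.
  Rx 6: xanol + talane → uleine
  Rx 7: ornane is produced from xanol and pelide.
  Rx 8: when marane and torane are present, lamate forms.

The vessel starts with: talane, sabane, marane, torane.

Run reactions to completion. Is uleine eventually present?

Yes

marane and torane present → lamate forms (Rx 8).
lamate, marane, and talane present → ornate forms (Rx 4).
lamate and ornate present → xanol forms (Rx 2).
xanol and talane present → uleine forms (Rx 6).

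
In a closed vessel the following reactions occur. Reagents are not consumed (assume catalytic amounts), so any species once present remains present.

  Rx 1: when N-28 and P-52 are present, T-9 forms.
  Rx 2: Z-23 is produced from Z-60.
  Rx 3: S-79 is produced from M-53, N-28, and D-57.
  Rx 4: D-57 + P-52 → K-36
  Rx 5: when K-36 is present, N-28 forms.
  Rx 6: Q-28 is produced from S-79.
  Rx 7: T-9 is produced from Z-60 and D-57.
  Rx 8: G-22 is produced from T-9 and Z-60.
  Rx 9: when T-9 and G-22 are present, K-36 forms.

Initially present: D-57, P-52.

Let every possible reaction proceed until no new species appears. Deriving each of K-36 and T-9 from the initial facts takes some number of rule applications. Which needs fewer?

K-36

K-36: D-57 and P-52 present → K-36 forms (Rx 4). [1 rule application]
T-9: D-57 and P-52 present → K-36 forms (Rx 4). K-36 present → N-28 forms (Rx 5). N-28 and P-52 present → T-9 forms (Rx 1). [3 rule applications]
K-36 needs fewer.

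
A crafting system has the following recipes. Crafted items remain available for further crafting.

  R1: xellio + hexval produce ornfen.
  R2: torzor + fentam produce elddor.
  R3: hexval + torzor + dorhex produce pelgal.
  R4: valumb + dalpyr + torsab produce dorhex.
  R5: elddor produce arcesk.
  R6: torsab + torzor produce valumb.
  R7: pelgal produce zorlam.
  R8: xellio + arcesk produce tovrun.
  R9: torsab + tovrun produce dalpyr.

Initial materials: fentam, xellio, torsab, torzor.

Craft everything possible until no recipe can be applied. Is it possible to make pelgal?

No

pelgal would need hexval, torzor, and dorhex (R3), but hexval is never obtained.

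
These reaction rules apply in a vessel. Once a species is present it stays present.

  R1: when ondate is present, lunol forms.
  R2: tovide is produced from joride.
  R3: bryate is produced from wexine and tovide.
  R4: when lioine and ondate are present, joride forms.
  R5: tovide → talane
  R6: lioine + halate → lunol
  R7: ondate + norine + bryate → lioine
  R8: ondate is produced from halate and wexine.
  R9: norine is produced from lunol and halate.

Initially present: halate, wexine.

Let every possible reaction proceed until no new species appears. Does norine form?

halate and wexine present → ondate forms (R8).
ondate present → lunol forms (R1).
lunol and halate present → norine forms (R9).

Yes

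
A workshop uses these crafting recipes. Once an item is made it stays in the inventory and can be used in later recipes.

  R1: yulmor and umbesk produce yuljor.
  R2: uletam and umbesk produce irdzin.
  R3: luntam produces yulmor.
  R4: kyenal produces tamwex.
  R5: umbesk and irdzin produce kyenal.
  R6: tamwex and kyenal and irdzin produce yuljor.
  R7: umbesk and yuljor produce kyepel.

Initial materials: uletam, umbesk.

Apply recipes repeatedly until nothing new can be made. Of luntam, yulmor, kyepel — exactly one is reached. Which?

Using R2, uletam and umbesk make irdzin.
umbesk and irdzin → kyenal (R5).
kyenal → tamwex (R4).
tamwex and kyenal and irdzin → yuljor (R6).
Using R7, umbesk and yuljor make kyepel.
No rule produces luntam, and it is not given. yulmor would need luntam (R3), but luntam is never obtained.

kyepel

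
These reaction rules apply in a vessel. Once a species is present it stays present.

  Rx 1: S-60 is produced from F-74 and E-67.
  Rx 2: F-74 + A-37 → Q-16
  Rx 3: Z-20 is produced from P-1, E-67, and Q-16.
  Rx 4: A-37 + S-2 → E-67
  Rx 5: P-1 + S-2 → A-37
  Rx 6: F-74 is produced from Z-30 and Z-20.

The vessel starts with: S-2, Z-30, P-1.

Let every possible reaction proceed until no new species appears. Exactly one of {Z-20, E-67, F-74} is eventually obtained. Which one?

E-67

P-1 and S-2 present → A-37 forms (Rx 5).
A-37 and S-2 present → E-67 forms (Rx 4).
Z-20 would need P-1, E-67, and Q-16 (Rx 3), but Q-16 never forms. F-74 would need Z-30 and Z-20 (Rx 6), but Z-20 never forms.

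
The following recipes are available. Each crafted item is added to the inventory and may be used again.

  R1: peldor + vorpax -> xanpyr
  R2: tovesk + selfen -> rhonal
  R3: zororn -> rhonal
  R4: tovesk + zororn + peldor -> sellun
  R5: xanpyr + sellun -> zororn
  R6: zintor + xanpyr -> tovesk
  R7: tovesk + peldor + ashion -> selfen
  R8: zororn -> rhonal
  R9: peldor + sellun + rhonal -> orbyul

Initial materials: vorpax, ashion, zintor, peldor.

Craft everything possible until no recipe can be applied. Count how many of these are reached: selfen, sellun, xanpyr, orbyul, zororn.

2

peldor + vorpax -> xanpyr (R1).
zintor + xanpyr -> tovesk (R6).
Using R7, tovesk, peldor, and ashion make selfen.
selfen: reached.
sellun would need tovesk, zororn, and peldor (R4), but zororn is never obtained.
xanpyr: reached.
orbyul would need peldor, sellun, and rhonal (R9), but sellun is never obtained.
zororn would need xanpyr and sellun (R5), but sellun is never obtained.
Reached: selfen and xanpyr — 2 of the 5.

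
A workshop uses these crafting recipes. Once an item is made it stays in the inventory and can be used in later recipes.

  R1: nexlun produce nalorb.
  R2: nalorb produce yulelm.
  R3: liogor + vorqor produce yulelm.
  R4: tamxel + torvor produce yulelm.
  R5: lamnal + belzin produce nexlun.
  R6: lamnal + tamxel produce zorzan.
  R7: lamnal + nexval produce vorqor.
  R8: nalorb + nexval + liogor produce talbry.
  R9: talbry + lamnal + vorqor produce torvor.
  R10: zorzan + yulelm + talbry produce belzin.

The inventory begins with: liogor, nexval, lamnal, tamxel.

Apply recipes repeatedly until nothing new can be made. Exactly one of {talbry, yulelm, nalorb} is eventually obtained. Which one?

yulelm

Using R7, lamnal and nexval make vorqor.
Using R3, liogor and vorqor make yulelm.
nalorb would need nexlun (R1), but nexlun is never obtained. talbry would need nalorb, nexval, and liogor (R8), but nalorb is never obtained.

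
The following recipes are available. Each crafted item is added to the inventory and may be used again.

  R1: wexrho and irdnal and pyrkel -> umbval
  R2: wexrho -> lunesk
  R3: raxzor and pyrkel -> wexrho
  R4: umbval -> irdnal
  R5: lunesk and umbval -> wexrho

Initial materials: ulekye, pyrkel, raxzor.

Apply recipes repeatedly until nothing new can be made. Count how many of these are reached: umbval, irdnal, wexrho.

Using R3, raxzor and pyrkel make wexrho.
umbval would need wexrho, irdnal, and pyrkel (R1), but irdnal is never obtained.
irdnal would need umbval (R4), but umbval is never obtained.
wexrho: reached.
Reached: wexrho — 1 of the 3.

1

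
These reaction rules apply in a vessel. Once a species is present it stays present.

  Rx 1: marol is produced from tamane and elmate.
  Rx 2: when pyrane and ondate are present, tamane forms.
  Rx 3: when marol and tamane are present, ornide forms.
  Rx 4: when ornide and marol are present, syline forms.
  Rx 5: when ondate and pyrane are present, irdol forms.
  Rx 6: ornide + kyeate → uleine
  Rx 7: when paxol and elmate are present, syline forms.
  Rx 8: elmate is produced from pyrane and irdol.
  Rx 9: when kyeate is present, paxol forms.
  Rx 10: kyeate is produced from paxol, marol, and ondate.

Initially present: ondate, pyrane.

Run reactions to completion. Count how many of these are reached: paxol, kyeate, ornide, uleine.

pyrane and ondate present → tamane forms (Rx 2).
ondate and pyrane present → irdol forms (Rx 5).
pyrane and irdol present → elmate forms (Rx 8).
tamane and elmate present → marol forms (Rx 1).
marol and tamane present → ornide forms (Rx 3).
paxol would need kyeate (Rx 9), but kyeate never forms.
kyeate would need paxol, marol, and ondate (Rx 10), but paxol never forms.
ornide: reached.
uleine would need ornide and kyeate (Rx 6), but kyeate never forms.
Reached: ornide — 1 of the 4.

1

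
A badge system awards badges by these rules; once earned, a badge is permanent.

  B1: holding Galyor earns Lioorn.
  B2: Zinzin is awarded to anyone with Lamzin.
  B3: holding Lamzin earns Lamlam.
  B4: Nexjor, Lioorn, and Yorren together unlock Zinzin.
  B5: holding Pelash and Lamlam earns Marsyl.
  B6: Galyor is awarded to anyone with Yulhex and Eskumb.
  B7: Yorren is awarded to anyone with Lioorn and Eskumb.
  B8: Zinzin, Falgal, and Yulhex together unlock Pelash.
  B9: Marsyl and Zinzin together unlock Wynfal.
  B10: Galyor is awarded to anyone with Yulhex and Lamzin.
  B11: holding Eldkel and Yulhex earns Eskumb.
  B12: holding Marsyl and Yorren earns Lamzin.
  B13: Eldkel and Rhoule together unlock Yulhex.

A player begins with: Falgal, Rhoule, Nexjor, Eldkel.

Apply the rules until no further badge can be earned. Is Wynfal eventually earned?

No

Wynfal would need Marsyl and Zinzin (B9), but Marsyl is never earned.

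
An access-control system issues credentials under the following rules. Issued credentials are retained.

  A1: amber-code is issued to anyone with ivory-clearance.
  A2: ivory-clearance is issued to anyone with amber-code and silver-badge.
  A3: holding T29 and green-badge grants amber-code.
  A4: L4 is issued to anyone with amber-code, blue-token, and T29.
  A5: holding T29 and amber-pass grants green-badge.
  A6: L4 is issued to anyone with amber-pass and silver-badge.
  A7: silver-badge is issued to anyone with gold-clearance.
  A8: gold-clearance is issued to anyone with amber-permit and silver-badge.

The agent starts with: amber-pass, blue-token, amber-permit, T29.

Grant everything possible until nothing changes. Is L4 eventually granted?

Holding T29 and amber-pass grants green-badge (A5).
Holding T29 and green-badge grants amber-code (A3).
Holding amber-code, blue-token, and T29 grants L4 (A4).

Yes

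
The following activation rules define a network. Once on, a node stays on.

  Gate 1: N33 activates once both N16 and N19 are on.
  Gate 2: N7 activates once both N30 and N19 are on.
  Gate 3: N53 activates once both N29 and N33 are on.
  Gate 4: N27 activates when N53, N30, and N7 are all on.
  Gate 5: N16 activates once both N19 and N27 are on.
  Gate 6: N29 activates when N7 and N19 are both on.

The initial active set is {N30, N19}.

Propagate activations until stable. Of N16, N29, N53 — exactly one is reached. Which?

N29

N30 and N19 are on, so N7 activates (Gate 2).
Gate 6: N7 and N19 on → N29 on.
N16 would need N19 and N27 (Gate 5), but N27 never turns on. N53 would need N29 and N33 (Gate 3), but N33 never turns on.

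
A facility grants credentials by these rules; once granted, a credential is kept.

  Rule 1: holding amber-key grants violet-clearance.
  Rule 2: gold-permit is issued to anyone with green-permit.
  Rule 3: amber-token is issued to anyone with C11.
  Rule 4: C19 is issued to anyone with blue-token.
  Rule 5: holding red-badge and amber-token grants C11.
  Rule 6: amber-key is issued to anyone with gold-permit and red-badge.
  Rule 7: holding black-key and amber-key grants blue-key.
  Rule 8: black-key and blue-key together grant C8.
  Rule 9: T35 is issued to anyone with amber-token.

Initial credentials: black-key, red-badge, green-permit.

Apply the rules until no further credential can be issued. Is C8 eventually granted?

Holding green-permit grants gold-permit (Rule 2).
Holding gold-permit and red-badge grants amber-key (Rule 6).
Holding black-key and amber-key grants blue-key (Rule 7).
Holding black-key and blue-key grants C8 (Rule 8).

Yes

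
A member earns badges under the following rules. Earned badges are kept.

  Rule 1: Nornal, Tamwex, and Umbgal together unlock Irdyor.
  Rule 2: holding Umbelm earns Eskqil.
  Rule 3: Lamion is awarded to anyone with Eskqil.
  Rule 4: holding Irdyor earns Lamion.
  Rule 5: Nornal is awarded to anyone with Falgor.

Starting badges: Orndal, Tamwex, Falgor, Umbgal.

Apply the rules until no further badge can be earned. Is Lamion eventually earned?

With Falgor, Nornal is earned (Rule 5).
With Nornal, Tamwex, and Umbgal, Irdyor is earned (Rule 1).
With Irdyor, Lamion is earned (Rule 4).

Yes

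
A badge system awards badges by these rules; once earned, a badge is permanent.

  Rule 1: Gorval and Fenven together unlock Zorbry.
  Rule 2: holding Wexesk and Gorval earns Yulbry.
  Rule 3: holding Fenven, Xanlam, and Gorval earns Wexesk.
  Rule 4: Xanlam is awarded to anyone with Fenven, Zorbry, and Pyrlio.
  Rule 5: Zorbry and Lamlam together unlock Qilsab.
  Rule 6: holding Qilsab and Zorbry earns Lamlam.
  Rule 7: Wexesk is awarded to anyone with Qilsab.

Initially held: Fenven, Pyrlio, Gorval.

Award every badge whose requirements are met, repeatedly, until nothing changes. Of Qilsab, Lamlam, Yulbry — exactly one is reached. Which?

Yulbry

With Gorval and Fenven, Zorbry is earned (Rule 1).
With Fenven, Zorbry, and Pyrlio, Xanlam is earned (Rule 4).
With Fenven, Xanlam, and Gorval, Wexesk is earned (Rule 3).
With Wexesk and Gorval, Yulbry is earned (Rule 2).
Lamlam would need Qilsab and Zorbry (Rule 6), but Qilsab is never earned. Qilsab would need Zorbry and Lamlam (Rule 5), but Lamlam is never earned.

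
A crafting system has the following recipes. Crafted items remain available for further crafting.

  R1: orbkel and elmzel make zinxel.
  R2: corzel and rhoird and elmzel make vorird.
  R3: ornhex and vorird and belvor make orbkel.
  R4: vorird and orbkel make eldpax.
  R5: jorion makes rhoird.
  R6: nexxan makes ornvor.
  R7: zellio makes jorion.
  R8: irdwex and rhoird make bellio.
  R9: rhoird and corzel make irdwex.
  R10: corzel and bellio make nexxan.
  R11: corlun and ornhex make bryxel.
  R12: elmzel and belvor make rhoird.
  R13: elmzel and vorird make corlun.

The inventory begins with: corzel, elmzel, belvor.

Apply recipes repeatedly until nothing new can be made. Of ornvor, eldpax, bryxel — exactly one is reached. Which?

ornvor

Using R12, elmzel and belvor make rhoird.
Using R9, rhoird and corzel make irdwex.
irdwex and rhoird → bellio (R8).
corzel and bellio → nexxan (R10).
nexxan → ornvor (R6).
bryxel would need corlun and ornhex (R11), but ornhex is never obtained. eldpax would need vorird and orbkel (R4), but orbkel is never obtained.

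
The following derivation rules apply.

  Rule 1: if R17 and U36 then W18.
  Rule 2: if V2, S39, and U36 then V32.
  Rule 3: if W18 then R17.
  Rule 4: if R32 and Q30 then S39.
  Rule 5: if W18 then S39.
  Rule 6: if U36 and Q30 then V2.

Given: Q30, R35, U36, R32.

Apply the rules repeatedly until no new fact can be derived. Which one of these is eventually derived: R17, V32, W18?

V32

From U36 and Q30, Rule 6 gives V2.
From R32 and Q30, Rule 4 gives S39.
From V2, S39, and U36, Rule 2 gives V32.
W18 would need R17 and U36 (Rule 1), but R17 is never established. R17 would need W18 (Rule 3), but W18 is never established.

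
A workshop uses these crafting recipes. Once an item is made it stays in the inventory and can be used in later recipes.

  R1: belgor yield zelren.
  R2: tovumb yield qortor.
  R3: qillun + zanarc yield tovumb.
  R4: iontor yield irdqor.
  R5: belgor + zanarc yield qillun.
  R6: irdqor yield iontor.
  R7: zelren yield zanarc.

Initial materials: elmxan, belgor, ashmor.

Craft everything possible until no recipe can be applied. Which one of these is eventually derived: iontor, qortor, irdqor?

qortor

Using R1, belgor makes zelren.
zelren → zanarc (R7).
Using R5, belgor and zanarc make qillun.
qillun + zanarc → tovumb (R3).
Using R2, tovumb makes qortor.
irdqor would need iontor (R4), but iontor is never obtained. iontor would need irdqor (R6), but irdqor is never obtained.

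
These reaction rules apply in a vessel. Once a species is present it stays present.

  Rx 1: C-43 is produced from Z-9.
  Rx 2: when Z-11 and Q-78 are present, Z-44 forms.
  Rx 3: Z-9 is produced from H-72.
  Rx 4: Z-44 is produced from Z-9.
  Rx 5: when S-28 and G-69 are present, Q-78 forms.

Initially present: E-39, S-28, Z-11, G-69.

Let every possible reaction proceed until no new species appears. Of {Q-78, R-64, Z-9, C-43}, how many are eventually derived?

S-28 and G-69 present → Q-78 forms (Rx 5).
Q-78: reached.
No rule produces R-64, and it is not given.
Z-9 would need H-72 (Rx 3), but H-72 never forms.
C-43 would need Z-9 (Rx 1), but Z-9 never forms.
Reached: Q-78 — 1 of the 4.

1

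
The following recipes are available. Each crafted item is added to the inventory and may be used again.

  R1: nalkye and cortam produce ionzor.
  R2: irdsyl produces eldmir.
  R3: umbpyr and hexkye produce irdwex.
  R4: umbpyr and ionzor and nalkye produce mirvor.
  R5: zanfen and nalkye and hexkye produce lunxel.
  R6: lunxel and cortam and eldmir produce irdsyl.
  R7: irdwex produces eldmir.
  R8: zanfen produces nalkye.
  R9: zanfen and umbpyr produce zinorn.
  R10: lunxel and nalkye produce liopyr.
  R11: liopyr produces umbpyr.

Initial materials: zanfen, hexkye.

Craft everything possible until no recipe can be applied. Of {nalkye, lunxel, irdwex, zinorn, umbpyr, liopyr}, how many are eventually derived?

zanfen → nalkye (R8).
Using R5, zanfen, nalkye, and hexkye make lunxel.
lunxel and nalkye → liopyr (R10).
liopyr → umbpyr (R11).
Using R9, zanfen and umbpyr make zinorn.
umbpyr and hexkye → irdwex (R3).
nalkye: reached.
lunxel: reached.
irdwex: reached.
zinorn: reached.
umbpyr: reached.
liopyr: reached.
All 6 are reached.

6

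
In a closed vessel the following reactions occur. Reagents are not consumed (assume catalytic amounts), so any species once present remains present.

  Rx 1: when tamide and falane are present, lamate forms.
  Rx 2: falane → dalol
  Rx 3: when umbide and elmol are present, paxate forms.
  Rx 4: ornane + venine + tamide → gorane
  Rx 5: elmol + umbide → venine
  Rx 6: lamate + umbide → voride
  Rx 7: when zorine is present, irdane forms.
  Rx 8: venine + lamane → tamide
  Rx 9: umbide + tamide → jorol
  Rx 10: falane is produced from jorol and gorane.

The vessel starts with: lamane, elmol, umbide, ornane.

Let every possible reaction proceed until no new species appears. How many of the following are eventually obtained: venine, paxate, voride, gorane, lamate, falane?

6

umbide and elmol present → paxate forms (Rx 3).
elmol and umbide present → venine forms (Rx 5).
venine and lamane present → tamide forms (Rx 8).
umbide and tamide present → jorol forms (Rx 9).
ornane, venine, and tamide present → gorane forms (Rx 4).
jorol and gorane present → falane forms (Rx 10).
tamide and falane present → lamate forms (Rx 1).
lamate and umbide present → voride forms (Rx 6).
venine: reached.
paxate: reached.
voride: reached.
gorane: reached.
lamate: reached.
falane: reached.
All 6 are reached.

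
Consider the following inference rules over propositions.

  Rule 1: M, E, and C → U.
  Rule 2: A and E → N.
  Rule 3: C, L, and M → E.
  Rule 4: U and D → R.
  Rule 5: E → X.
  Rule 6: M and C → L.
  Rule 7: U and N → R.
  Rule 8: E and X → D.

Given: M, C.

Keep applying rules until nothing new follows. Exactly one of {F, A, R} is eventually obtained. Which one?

From M and C, Rule 6 gives L.
From C, L, and M, Rule 3 gives E.
From E, Rule 5 gives X.
M, E, and C hold, so U follows (Rule 1).
From E and X, Rule 8 gives D.
U and D hold, so R follows (Rule 4).
No rule produces F, and it is not given. No rule produces A, and it is not given.

R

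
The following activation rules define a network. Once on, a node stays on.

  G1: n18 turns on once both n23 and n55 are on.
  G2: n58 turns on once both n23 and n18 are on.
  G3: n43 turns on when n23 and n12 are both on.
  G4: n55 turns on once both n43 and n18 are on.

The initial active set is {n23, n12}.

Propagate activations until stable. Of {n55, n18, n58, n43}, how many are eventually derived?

1

G3: n23 and n12 on → n43 on.
n55 would need n43 and n18 (G4), but n18 never turns on.
n18 would need n23 and n55 (G1), but n55 never turns on.
n58 would need n23 and n18 (G2), but n18 never turns on.
n43: reached.
Reached: n43 — 1 of the 4.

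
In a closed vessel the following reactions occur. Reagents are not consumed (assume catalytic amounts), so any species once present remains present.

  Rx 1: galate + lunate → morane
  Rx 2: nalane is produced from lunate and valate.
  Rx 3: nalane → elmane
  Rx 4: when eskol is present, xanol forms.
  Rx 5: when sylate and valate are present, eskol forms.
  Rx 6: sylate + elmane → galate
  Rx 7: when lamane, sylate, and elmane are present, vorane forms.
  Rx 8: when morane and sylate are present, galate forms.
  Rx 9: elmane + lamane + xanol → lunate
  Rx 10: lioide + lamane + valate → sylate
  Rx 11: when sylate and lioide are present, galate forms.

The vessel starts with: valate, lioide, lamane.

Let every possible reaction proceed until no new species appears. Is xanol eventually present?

lioide, lamane, and valate present → sylate forms (Rx 10).
sylate and valate present → eskol forms (Rx 5).
eskol present → xanol forms (Rx 4).

Yes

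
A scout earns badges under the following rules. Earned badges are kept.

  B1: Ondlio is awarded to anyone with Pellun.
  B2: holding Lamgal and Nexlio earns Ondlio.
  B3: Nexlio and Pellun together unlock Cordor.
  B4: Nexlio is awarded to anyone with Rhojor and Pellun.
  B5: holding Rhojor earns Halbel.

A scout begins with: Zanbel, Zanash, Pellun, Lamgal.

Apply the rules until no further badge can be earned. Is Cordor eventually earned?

No

Cordor would need Nexlio and Pellun (B3), but Nexlio is never earned.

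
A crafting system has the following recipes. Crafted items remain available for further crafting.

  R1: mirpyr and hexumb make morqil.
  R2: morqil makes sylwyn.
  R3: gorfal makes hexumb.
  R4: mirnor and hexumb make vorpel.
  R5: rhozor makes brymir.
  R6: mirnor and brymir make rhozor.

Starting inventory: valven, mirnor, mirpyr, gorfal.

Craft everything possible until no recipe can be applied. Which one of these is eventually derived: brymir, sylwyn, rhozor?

gorfal → hexumb (R3).
Using R1, mirpyr and hexumb make morqil.
morqil → sylwyn (R2).
rhozor would need mirnor and brymir (R6), but brymir is never obtained. brymir would need rhozor (R5), but rhozor is never obtained.

sylwyn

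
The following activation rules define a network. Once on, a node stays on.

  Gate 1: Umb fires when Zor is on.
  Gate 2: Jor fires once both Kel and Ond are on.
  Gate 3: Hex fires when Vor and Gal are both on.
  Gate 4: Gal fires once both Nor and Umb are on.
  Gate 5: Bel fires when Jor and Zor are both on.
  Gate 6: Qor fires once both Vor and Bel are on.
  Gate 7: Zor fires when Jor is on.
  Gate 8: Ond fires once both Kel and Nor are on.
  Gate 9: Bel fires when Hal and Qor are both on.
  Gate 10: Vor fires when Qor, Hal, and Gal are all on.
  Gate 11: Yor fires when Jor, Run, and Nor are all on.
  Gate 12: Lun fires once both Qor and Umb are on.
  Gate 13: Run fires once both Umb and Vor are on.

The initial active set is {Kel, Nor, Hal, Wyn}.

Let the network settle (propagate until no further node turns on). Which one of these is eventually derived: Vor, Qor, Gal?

Gal

Kel and Nor are on, so Ond fires (Gate 8).
Kel and Ond are on, so Jor fires (Gate 2).
Gate 7: Jor on → Zor on.
Zor is on, so Umb fires (Gate 1).
Gate 4: Nor and Umb on → Gal on.
Vor would need Qor, Hal, and Gal (Gate 10), but Qor never turns on. Qor would need Vor and Bel (Gate 6), but Vor never turns on.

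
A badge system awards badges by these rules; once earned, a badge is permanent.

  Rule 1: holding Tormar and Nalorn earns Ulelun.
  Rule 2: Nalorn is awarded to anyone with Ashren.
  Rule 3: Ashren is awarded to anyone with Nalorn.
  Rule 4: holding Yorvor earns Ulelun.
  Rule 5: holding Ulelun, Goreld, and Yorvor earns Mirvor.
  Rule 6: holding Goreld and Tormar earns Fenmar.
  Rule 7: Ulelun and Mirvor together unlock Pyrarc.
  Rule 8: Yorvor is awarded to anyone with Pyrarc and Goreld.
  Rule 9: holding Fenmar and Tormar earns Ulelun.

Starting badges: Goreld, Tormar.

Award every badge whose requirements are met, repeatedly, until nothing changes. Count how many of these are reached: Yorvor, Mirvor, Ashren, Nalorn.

Yorvor would need Pyrarc and Goreld (Rule 8), but Pyrarc is never earned.
Mirvor would need Ulelun, Goreld, and Yorvor (Rule 5), but Yorvor is never earned.
Ashren would need Nalorn (Rule 3), but Nalorn is never earned.
Nalorn would need Ashren (Rule 2), but Ashren is never earned.
None of the 4 are reached.

0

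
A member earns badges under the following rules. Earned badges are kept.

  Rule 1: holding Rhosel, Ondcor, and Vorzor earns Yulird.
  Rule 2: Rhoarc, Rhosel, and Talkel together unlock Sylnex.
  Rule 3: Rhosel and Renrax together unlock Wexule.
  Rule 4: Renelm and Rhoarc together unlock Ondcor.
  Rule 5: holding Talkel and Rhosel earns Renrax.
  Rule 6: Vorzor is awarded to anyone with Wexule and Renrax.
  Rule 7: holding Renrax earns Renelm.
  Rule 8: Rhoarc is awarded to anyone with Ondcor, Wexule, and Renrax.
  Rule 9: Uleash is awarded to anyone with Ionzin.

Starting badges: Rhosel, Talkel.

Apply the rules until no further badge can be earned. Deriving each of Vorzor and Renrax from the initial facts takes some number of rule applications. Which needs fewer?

Renrax

Renrax: With Talkel and Rhosel, Renrax is earned (Rule 5). [1 rule application]
Vorzor: With Talkel and Rhosel, Renrax is earned (Rule 5). With Rhosel and Renrax, Wexule is earned (Rule 3). With Wexule and Renrax, Vorzor is earned (Rule 6). [3 rule applications]
Renrax needs fewer.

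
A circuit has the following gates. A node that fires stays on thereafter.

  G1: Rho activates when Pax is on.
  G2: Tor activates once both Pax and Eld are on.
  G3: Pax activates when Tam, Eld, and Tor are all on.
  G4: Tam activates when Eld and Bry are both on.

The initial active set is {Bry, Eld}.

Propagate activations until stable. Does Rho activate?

No

Rho would need Pax (G1), but Pax never turns on.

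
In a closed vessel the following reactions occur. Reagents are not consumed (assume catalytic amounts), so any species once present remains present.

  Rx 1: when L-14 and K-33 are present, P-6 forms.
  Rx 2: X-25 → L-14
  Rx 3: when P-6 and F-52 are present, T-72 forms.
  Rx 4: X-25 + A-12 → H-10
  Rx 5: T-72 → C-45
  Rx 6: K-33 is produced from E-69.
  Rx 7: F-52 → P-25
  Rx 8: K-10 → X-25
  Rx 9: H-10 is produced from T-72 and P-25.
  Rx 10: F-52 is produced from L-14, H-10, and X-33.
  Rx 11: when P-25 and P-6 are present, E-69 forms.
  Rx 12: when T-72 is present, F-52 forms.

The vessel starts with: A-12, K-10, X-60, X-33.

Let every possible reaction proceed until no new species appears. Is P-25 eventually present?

Yes

K-10 present → X-25 forms (Rx 8).
X-25 present → L-14 forms (Rx 2).
X-25 and A-12 present → H-10 forms (Rx 4).
L-14, H-10, and X-33 present → F-52 forms (Rx 10).
F-52 present → P-25 forms (Rx 7).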